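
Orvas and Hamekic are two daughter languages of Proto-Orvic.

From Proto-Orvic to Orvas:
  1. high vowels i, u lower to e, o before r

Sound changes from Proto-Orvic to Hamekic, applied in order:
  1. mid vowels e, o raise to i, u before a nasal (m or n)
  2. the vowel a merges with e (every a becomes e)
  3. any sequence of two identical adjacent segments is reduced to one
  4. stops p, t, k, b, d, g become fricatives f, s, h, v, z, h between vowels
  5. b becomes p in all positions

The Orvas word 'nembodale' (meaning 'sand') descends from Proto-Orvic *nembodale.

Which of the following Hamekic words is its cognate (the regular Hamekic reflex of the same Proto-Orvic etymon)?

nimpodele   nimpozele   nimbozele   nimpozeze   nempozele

nimpozele

Hamekic: *nembodale
  nembodale → nimbodale   [pre-nasal raising]
  nimbodale → nimbodele   [vowel merger]
  nimbodele (rule 3 does not apply)
  nimbodele → nimbozele   [intervocalic lenition]
  nimbozele → nimpozele   [unconditioned shift]
  giving Hamekic nimpozele.
The other candidates each miss or misapply at least one Hamekic change.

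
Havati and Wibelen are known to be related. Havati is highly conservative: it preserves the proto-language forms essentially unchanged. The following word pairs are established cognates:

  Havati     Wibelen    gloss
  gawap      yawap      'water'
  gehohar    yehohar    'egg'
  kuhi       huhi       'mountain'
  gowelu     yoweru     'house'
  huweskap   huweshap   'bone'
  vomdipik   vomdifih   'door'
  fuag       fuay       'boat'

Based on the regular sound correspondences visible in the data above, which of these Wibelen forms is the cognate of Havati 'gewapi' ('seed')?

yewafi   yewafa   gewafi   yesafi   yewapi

yewafi

gehohar ~ yehohar — Havati g corresponds to Wibelen y word-initially before a front vowel.
vomdipik ~ vomdifih — Havati p corresponds to Wibelen f between vowels (before a front vowel).
Applying these to Havati 'gewapi':
  gewapi → yewapi   (g→y word-initially before a front vowel)
  yewapi → yewafi   (p→f between vowels (before a front vowel))
So the Wibelen cognate is 'yewafi'.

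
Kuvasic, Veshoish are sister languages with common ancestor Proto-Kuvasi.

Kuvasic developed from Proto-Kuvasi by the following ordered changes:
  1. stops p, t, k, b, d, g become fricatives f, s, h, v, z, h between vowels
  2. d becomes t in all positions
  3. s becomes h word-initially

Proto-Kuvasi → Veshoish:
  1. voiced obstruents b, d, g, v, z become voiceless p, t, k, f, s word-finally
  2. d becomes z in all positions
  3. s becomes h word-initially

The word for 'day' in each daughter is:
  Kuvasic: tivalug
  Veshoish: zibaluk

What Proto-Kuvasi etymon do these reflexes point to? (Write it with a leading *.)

*dibalug

Position 1: Kuvasic has t, Veshoish has z. Taking the neighbouring segments as reconstructed: Kuvasic t could go back to *t or *d; Veshoish z could go back to *d or *z — the one source consistent with every daughter is *d.
Position 7: Kuvasic has g, Veshoish has k. Kuvasic preserves g here (none of its changes turn any other segment into g), so the proto-segment is *g.
Position 3: Kuvasic has v, Veshoish has b. Veshoish preserves b here (none of its changes turn any other segment into b), so the proto-segment is *b.
Verify the candidate proto-form against each daughter:
Kuvasic: start from *dibalug.
  rule 1 (intervocalic lenition): dibalug → divalug
  rule 2 (unconditioned shift): divalug → tivalug
  rule 3: no change — tivalug
  ⇒ Kuvasic tivalug
Veshoish: *dibalug > dibaluk > zibaluk  (by final devoicing, unconditioned shift)
No other proto-form is consistent with every reflex, so the reconstruction is *dibalug.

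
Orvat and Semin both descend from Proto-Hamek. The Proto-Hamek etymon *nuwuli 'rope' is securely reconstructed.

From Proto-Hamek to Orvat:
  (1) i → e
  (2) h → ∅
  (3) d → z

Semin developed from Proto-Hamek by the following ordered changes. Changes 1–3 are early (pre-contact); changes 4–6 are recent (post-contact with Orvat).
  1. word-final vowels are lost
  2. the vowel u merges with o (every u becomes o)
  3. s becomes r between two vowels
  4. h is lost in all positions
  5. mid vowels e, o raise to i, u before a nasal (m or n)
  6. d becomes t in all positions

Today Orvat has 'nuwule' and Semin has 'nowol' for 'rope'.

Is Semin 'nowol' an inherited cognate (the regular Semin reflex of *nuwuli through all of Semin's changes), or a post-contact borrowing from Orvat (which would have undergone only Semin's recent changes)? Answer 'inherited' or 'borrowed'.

inherited

If inherited, *nuwuli would pass through all of Semin's changes:
Semin: *nuwuli > nuwul > nowol  (by apocope, vowel merger)
If borrowed from Orvat 'nuwule' after the early changes, it would undergo only the recent ones:
  rule 4 (h-loss): no change (nuwule)
  rule 5 (pre-nasal raising): no change (nuwule)
  rule 6 (unconditioned shift): no change (nuwule)
  ⇒ as a loan: nuwule
Semin 'nowol' matches the inherited outcome exactly, so it is an inherited cognate, not a loan.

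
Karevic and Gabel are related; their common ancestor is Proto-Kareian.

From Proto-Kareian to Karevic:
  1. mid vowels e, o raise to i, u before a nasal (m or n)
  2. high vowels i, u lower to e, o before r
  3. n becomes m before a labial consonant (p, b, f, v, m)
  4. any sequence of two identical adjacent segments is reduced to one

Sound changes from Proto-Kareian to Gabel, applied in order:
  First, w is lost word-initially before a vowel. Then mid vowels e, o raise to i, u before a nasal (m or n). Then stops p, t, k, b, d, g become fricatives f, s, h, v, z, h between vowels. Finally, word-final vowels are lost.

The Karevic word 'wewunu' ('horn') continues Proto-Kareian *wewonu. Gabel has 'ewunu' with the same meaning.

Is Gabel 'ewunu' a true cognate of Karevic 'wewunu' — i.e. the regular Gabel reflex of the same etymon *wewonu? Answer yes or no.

Derive the expected Gabel reflex of *wewonu:
Gabel: *wewonu > ewonu > ewunu > ewun  (by glide loss, pre-nasal raising, apocope)
The regular Gabel reflex would be 'ewun', but the attested form is 'ewunu'. The correspondence is irregular, so they are not cognates (the Gabel form has a different source).

no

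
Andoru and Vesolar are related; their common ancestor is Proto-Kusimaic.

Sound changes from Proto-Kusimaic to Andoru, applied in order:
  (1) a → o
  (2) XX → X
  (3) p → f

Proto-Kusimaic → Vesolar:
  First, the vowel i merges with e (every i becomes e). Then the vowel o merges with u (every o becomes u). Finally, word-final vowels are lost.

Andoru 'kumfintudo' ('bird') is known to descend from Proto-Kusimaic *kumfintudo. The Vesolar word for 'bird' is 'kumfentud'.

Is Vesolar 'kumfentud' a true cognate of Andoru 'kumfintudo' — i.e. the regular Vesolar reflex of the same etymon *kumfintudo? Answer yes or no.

yes

Derive the expected Vesolar reflex of *kumfintudo:
Vesolar: *kumfintudo > kumfentudo > kumfentudu > kumfentud  (by vowel merger, vowel merger, apocope)
Vesolar 'kumfentud' matches the regular reflex exactly, so the pair is cognate.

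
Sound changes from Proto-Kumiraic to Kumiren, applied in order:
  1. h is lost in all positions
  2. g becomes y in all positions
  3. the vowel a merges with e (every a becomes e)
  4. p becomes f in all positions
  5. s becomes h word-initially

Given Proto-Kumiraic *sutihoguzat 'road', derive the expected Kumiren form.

Kumiren: *sutihoguzat
  sutihoguzat → sutioguzat   [h-loss]
  sutioguzat → sutioyuzat   [unconditioned shift]
  sutioyuzat → sutioyuzet   [vowel merger]
  sutioyuzet (rule 4 does not apply)
  sutioyuzet → hutioyuzet   [debuccalisation]
  giving Kumiren hutioyuzet.

hutioyuzet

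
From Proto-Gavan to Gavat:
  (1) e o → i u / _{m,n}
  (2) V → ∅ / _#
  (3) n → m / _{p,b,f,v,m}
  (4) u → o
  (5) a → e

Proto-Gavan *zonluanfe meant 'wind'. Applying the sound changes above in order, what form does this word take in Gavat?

zonloemf

Gavat: *zonluanfe
  zonluanfe → zunluanfe   [pre-nasal raising]
  zunluanfe → zunluanf   [apocope]
  zunluanf → zunluamf   [nasal place assimilation]
  zunluamf → zonloamf   [vowel merger]
  zonloamf → zonloemf   [vowel merger]
  giving Gavat zonloemf.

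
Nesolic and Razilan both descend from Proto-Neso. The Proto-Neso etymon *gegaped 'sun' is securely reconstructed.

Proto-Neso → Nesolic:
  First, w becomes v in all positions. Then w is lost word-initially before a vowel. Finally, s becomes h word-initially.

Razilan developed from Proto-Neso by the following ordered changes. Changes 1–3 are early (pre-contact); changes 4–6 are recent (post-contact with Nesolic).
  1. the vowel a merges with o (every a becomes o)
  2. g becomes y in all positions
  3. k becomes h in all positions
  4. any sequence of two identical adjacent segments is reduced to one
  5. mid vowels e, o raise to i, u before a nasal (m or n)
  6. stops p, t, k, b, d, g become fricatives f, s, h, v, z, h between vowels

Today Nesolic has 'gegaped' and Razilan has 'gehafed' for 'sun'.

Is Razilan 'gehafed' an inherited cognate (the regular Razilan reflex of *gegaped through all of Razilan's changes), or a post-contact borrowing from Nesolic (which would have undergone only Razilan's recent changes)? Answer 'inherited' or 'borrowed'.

borrowed

If inherited, *gegaped would pass through all of Razilan's changes:
Razilan: *gegaped > gegoped > yeyoped > yeyofed  (by vowel merger, unconditioned shift, intervocalic lenition)
If borrowed from Nesolic 'gegaped' after the early changes, it would undergo only the recent ones:
  rule 4 (degemination): no change (gegaped)
  rule 5 (pre-nasal raising): no change (gegaped)
  rule 6 (intervocalic lenition): gegaped → gehafed
  ⇒ as a loan: gehafed
Razilan 'gehafed' matches the loan outcome 'gehafed', not the inherited 'yeyofed' — it skipped the early Razilan changes, so it was borrowed from Nesolic.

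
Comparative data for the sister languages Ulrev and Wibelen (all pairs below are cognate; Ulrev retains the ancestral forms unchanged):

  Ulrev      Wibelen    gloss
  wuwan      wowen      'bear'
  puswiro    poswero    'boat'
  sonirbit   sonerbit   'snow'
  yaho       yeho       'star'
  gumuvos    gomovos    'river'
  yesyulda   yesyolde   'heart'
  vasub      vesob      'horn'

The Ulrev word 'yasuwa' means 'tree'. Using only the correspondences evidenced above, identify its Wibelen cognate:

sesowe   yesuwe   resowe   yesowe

yaho ~ yeho, vasub ~ vesob — Ulrev a corresponds to Wibelen e after a consonant, before a consonant other than r, m, n, p, b, f, v.
wuwan ~ wowen, puswiro ~ poswero — Ulrev u corresponds to Wibelen o after a consonant, before a consonant other than r, m, n, p, b, f, v.
yesyulda ~ yesyolde — Ulrev a corresponds to Wibelen e word-finally.
Applying these to Ulrev 'yasuwa':
  yasuwa → yesuwa   (a→e after a consonant, before a consonant other than r, m, n, p, b, f, v)
  yesuwa → yesowa   (u→o after a consonant, before a consonant other than r, m, n, p, b, f, v)
  yesowa → yesowe   (a→e word-finally)
So the Wibelen cognate is 'yesowe'.

yesowe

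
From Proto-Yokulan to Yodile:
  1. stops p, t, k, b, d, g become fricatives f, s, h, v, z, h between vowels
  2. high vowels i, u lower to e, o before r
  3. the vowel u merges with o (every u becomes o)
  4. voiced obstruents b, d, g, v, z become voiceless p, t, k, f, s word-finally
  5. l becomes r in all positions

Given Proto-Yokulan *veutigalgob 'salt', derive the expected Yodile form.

Yodile: start from *veutigalgob.
  rule 1 (intervocalic lenition): veutigalgob → veusihalgob
  rule 2: no change — veusihalgob
  rule 3 (vowel merger): veusihalgob → veosihalgob
  rule 4 (final devoicing): veosihalgob → veosihalgop
  rule 5 (unconditioned shift): veosihalgop → veosihargop
  ⇒ Yodile veosihargop

veosihargop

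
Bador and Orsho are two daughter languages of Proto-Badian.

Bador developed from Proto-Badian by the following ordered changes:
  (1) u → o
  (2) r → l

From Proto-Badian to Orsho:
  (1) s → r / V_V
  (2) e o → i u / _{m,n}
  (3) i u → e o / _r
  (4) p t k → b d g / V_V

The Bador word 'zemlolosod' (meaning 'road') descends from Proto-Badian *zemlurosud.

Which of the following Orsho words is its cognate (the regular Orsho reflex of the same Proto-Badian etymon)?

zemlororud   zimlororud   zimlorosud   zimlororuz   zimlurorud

zimlororud

Orsho: start from *zemlurosud.
  rule 1 (rhotacism): zemlurosud → zemlurorud
  rule 2 (pre-nasal raising): zemlurorud → zimlurorud
  rule 3 (pre-rhotic lowering): zimlurorud → zimlororud
  rule 4: no change — zimlororud
  ⇒ Orsho zimlororud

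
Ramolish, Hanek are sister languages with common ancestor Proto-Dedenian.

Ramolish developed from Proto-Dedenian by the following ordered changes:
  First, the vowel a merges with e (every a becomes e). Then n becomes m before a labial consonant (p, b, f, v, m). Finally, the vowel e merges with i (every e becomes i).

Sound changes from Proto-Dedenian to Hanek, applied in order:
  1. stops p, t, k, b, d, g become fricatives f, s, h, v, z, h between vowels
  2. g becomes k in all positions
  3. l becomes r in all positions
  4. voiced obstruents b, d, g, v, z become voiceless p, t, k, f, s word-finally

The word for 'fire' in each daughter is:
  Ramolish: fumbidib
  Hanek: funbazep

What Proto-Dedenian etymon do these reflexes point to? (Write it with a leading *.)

*funbadeb

Position 5: Ramolish has i, Hanek has a. Hanek preserves a here (none of its changes turn any other segment into a), so the proto-segment is *a.
Position 8: Ramolish has b, Hanek has p. Ramolish preserves b here (none of its changes turn any other segment into b), so the proto-segment is *b.
Position 3: Ramolish has m, Hanek has n. Hanek preserves n here (none of its changes turn any other segment into n), so the proto-segment is *n.
This points to *funbadeb. Verify forward in each daughter:
Ramolish: *funbadeb
  funbadeb → funbedeb   [vowel merger]
  funbedeb → fumbedeb   [nasal place assimilation]
  fumbedeb → fumbidib   [vowel merger]
  giving Ramolish fumbidib.
Hanek: *funbadeb
  funbadeb → funbazeb   [intervocalic lenition]
  funbazeb (rule 2 does not apply)
  funbazeb (rule 3 does not apply)
  funbazeb → funbazep   [final devoicing]
  giving Hanek funbazep.
*funbadeb is the unique common source.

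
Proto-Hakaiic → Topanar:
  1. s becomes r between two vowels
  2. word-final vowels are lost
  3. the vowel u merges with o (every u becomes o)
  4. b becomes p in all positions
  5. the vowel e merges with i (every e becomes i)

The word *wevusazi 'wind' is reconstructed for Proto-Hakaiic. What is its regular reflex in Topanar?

Topanar: *wevusazi > wevurazi > wevuraz > wevoraz > wivoraz  (by rhotacism, apocope, vowel merger, vowel merger)

wivoraz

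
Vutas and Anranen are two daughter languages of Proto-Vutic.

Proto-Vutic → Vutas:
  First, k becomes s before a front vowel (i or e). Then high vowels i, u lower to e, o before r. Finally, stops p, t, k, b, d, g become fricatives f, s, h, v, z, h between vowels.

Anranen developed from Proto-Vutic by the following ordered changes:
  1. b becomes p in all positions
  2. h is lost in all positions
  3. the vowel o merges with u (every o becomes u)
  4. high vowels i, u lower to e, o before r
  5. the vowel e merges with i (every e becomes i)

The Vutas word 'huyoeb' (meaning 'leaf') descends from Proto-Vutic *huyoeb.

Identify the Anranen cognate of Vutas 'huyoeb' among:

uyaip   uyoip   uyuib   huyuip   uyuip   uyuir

uyuip

Anranen: *huyoeb
  huyoeb → huyoep   [unconditioned shift]
  huyoep → uyoep   [h-loss]
  uyoep → uyuep   [vowel merger]
  uyuep (rule 4 does not apply)
  uyuep → uyuip   [vowel merger]
  giving Anranen uyuip.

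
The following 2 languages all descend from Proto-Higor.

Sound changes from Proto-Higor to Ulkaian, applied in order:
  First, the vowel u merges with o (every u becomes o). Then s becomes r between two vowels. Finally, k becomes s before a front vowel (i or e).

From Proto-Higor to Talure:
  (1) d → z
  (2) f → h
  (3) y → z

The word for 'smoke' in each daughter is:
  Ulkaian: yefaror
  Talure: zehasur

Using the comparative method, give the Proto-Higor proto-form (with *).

*yefasur

Position 5: Ulkaian has r, Talure has s. Talure preserves s here (none of its changes turn any other segment into s), so the proto-segment is *s.
Position 1: Ulkaian has y, Talure has z. Ulkaian preserves y here (none of its changes turn any other segment into y), so the proto-segment is *y.
This points to *yefasur. Verify forward in each daughter:
Ulkaian: *yefasur > yefasor > yefaror  (by vowel merger, rhotacism)
Talure: start from *yefasur.
  rule 1: no change — yefasur
  rule 2 (unconditioned shift): yefasur → yehasur
  rule 3 (unconditioned shift): yehasur → zehasur
  ⇒ Talure zehasur
No other proto-form is consistent with every reflex, so the reconstruction is *yefasur.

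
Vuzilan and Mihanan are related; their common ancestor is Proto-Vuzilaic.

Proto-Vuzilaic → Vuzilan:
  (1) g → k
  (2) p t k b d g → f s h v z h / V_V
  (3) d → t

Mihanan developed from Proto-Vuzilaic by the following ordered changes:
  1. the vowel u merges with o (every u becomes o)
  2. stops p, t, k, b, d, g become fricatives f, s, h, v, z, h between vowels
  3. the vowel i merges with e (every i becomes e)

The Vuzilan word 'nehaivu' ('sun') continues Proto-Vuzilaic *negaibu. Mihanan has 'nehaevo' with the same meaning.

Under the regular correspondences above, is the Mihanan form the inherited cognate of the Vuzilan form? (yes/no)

Derive the expected Mihanan reflex of *negaibu:
Mihanan: start from *negaibu.
  rule 1 (vowel merger): negaibu → negaibo
  rule 2 (intervocalic lenition): negaibo → nehaivo
  rule 3 (vowel merger): nehaivo → nehaevo
  ⇒ Mihanan nehaevo
Mihanan 'nehaevo' matches the regular reflex exactly, so the pair is cognate.

yes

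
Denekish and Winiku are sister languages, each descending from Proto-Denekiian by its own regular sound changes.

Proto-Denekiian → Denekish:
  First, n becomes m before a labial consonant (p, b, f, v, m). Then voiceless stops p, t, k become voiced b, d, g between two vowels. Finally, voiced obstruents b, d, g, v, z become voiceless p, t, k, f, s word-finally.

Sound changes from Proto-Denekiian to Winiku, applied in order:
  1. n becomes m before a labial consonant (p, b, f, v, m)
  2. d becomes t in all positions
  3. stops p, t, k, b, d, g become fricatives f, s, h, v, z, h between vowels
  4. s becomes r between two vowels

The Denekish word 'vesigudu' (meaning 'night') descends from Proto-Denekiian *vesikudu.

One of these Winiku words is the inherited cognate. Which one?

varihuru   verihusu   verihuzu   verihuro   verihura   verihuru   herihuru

verihuru

Winiku: start from *vesikudu.
  rule 1: no change — vesikudu
  rule 2 (unconditioned shift): vesikudu → vesikutu
  rule 3 (intervocalic lenition): vesikutu → vesihusu
  rule 4 (rhotacism): vesihusu → verihuru
  ⇒ Winiku verihuru
Only 'verihuru' matches the regular Winiku development of *vesikudu.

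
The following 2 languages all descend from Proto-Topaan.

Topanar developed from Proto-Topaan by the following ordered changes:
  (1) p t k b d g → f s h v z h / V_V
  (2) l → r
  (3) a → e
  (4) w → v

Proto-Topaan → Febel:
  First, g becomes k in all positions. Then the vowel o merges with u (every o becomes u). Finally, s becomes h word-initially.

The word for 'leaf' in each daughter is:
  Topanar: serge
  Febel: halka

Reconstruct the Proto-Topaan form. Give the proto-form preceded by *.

Position 5: Topanar has e, Febel has a. Febel preserves a here (none of its changes turn any other segment into a), so the proto-segment is *a.
Position 1: Topanar has s, Febel has h. Taking the neighbouring segments as reconstructed: Topanar s can only go back to *s; Febel h could go back to *s or *h — the one source consistent with every daughter is *s.
This points to *salga. Verify forward in each daughter:
Topanar: start from *salga.
  rule 1: no change — salga
  rule 2 (unconditioned shift): salga → sarga
  rule 3 (vowel merger): sarga → serge
  rule 4: no change — serge
  ⇒ Topanar serge
Febel: start from *salga.
  rule 1 (unconditioned shift): salga → salka
  rule 2: no change — salka
  rule 3 (debuccalisation): salka → halka
  ⇒ Febel halka
Only *salga yields all of Topanar serge, Febel halka.

*salga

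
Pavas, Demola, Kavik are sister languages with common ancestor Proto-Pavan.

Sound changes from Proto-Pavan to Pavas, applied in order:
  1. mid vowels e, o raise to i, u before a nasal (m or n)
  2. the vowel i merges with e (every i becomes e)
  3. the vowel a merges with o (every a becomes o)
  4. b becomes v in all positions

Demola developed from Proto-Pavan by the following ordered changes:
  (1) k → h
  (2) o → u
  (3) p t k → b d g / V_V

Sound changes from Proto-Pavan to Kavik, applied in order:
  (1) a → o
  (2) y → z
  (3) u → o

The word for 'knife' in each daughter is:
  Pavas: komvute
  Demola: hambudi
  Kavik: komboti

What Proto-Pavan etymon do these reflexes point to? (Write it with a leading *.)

Position 7: Pavas has e, Demola has i, Kavik has i. Demola preserves i here (none of its changes turn any other segment into i), so the proto-segment is *i.
Position 2: Pavas has o, Demola has a, Kavik has o. Demola preserves a here (none of its changes turn any other segment into a), so the proto-segment is *a.
Continuing position by position gives *kambuti; check it forward:
Pavas: start from *kambuti.
  rule 1: no change — kambuti
  rule 2 (vowel merger): kambuti → kambute
  rule 3 (vowel merger): kambute → kombute
  rule 4 (unconditioned shift): kombute → komvute
  ⇒ Pavas komvute
Demola: *kambuti > hambuti > hambudi  (by unconditioned shift, intervocalic voicing)
Kavik: *kambuti
  kambuti → kombuti   [vowel merger]
  kombuti (rule 2 does not apply)
  kombuti → komboti   [vowel merger]
  giving Kavik komboti.
No other proto-form is consistent with every reflex, so the reconstruction is *kambuti.

*kambuti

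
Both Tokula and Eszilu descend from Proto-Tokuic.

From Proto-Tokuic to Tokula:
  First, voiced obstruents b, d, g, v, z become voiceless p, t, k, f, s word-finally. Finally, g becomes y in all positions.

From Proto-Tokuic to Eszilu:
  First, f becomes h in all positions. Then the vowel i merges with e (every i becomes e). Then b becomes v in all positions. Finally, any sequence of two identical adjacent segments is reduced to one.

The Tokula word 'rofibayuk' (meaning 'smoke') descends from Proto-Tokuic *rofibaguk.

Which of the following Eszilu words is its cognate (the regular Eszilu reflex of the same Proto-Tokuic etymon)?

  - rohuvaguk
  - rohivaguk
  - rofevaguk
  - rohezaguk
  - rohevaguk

Eszilu: *rofibaguk
  rofibaguk → rohibaguk   [unconditioned shift]
  rohibaguk → rohebaguk   [vowel merger]
  rohebaguk → rohevaguk   [unconditioned shift]
  rohevaguk (rule 4 does not apply)
  giving Eszilu rohevaguk.
Only 'rohevaguk' matches the regular Eszilu development of *rofibaguk.

rohevaguk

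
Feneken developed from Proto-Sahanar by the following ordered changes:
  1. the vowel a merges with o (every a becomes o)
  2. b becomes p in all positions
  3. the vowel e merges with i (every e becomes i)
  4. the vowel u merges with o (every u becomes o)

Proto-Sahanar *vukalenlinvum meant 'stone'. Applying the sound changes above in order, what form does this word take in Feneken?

Feneken: *vukalenlinvum
  vukalenlinvum → vukolenlinvum   [vowel merger]
  vukolenlinvum (rule 2 does not apply)
  vukolenlinvum → vukolinlinvum   [vowel merger]
  vukolinlinvum → vokolinlinvom   [vowel merger]
  giving Feneken vokolinlinvom.

vokolinlinvom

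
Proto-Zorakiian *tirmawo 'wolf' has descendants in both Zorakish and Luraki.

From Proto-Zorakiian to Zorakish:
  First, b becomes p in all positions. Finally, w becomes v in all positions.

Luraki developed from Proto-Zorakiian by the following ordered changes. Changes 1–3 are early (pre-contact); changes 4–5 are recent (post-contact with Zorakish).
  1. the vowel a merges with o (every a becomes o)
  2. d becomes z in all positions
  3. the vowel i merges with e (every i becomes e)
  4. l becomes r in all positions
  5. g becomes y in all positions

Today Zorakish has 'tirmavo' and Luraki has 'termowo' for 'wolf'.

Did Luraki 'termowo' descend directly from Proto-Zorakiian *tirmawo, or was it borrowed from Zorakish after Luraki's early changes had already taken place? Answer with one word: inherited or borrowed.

If inherited, *tirmawo would pass through all of Luraki's changes:
Luraki: start from *tirmawo.
  rule 1 (vowel merger): tirmawo → tirmowo
  rule 2: no change — tirmowo
  rule 3 (vowel merger): tirmowo → termowo
  rule 4: no change — termowo
  rule 5: no change — termowo
  ⇒ Luraki termowo
If borrowed from Zorakish 'tirmavo' after the early changes, it would undergo only the recent ones:
  rule 4 (unconditioned shift): no change (tirmavo)
  rule 5 (unconditioned shift): no change (tirmavo)
  ⇒ as a loan: tirmavo
Luraki 'termowo' matches the inherited outcome exactly, so it is an inherited cognate, not a loan.

inherited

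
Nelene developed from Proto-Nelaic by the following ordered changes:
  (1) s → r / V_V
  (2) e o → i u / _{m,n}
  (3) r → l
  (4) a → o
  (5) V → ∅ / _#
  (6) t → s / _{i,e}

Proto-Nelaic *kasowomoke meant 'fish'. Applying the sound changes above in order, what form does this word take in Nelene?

Nelene: *kasowomoke
  kasowomoke → karowomoke   [rhotacism]
  karowomoke → karowumoke   [pre-nasal raising]
  karowumoke → kalowumoke   [unconditioned shift]
  kalowumoke → kolowumoke   [vowel merger]
  kolowumoke → kolowumok   [apocope]
  kolowumok (rule 6 does not apply)
  giving Nelene kolowumok.

kolowumok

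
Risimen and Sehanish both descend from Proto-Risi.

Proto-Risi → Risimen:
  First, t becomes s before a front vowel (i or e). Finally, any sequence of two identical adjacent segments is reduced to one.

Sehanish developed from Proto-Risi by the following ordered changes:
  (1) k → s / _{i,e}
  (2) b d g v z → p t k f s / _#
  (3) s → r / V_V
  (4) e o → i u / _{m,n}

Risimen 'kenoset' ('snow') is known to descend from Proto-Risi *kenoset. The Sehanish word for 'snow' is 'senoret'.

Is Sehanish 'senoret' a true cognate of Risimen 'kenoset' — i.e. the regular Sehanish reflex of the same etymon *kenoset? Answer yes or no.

no

Derive the expected Sehanish reflex of *kenoset:
Sehanish: start from *kenoset.
  rule 1 (palatalisation): kenoset → senoset
  rule 2: no change — senoset
  rule 3 (rhotacism): senoset → senoret
  rule 4 (pre-nasal raising): senoret → sinoret
  ⇒ Sehanish sinoret
The regular Sehanish reflex would be 'sinoret', but the attested form is 'senoret'. The correspondence is irregular, so they are not cognates (the Sehanish form has a different source).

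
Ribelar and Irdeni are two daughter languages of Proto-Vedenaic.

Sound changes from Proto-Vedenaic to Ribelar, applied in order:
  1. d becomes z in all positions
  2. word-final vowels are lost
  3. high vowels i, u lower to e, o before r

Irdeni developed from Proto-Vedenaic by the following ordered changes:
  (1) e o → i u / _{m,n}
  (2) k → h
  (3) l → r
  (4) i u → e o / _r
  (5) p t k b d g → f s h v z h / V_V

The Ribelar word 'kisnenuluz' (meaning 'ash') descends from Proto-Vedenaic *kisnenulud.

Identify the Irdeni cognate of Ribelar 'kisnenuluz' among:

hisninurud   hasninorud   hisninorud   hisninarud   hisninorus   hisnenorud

hisninorud

Irdeni: *kisnenulud > kisninulud > hisninulud > hisninurud > hisninorud  (by pre-nasal raising, unconditioned shift, unconditioned shift, pre-rhotic lowering)
Among the options, 'hisninorud' alone shows every Irdeni change applied in order.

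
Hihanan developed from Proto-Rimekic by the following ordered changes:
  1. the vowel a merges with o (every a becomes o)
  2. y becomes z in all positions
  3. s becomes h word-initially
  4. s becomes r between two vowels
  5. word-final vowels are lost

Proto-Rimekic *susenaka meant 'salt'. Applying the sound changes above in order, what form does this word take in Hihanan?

hurenok

Hihanan: start from *susenaka.
  rule 1 (vowel merger): susenaka → susenoko
  rule 2: no change — susenoko
  rule 3 (debuccalisation): susenoko → husenoko
  rule 4 (rhotacism): husenoko → hurenoko
  rule 5 (apocope): hurenoko → hurenok
  ⇒ Hihanan hurenok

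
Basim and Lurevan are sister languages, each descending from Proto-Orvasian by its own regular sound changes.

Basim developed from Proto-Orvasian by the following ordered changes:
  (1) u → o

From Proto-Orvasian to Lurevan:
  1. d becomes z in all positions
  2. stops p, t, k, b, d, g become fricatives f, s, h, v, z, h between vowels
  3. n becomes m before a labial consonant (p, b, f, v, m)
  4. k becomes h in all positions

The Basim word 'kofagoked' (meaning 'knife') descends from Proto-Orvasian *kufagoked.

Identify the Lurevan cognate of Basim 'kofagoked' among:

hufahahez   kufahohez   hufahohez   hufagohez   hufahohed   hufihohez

Lurevan: *kufagoked > kufagokez > kufahohez > hufahohez  (by unconditioned shift, intervocalic lenition, unconditioned shift)
Only 'hufahohez' matches the regular Lurevan development of *kufagoked.

hufahohez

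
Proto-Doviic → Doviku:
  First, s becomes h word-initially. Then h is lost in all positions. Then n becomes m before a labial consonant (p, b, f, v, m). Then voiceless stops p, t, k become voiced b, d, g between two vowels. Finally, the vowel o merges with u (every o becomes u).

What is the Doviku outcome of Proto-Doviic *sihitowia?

iiduwia

Doviku: *sihitowia > hihitowia > iitowia > iidowia > iiduwia  (by debuccalisation, h-loss, intervocalic voicing, vowel merger)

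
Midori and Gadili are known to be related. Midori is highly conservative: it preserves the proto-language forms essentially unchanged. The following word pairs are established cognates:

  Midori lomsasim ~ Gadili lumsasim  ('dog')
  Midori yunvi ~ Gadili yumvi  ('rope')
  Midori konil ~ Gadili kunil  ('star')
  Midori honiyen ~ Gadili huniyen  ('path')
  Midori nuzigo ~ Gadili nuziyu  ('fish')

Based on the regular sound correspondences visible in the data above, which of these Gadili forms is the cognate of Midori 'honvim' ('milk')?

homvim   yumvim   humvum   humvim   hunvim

konil ~ kunil, honiyen ~ huniyen — Midori o corresponds to Gadili u after a consonant, before a nasal.
yunvi ~ yumvi — Midori n corresponds to Gadili m after a vowel, before a labial obstruent.
Applying these to Midori 'honvim':
  honvim → hunvim   (o→u after a consonant, before a nasal)
  hunvim → humvim   (n→m after a vowel, before a labial obstruent)
So the Gadili cognate is 'humvim'.

humvim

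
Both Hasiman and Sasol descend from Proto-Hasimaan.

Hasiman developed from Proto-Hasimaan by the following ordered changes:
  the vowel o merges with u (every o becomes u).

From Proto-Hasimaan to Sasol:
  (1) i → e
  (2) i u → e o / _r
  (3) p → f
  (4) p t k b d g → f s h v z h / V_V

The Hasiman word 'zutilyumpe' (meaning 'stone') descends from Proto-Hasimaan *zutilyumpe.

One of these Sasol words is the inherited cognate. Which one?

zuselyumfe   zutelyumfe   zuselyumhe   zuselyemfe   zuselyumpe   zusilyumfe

zuselyumfe

Sasol: *zutilyumpe > zutelyumpe > zutelyumfe > zuselyumfe  (by vowel merger, unconditioned shift, intervocalic lenition)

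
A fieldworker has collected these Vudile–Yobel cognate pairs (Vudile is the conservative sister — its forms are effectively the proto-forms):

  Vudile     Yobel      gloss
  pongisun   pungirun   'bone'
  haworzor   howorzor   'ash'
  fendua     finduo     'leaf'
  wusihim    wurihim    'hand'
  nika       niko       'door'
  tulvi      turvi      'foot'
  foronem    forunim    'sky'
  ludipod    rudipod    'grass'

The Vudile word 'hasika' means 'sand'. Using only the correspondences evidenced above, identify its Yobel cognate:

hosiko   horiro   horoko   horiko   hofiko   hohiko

horiko

haworzor ~ howorzor — Vudile a corresponds to Yobel o after a consonant, before a consonant other than r, m, n, p, b, f, v.
wusihim ~ wurihim — Vudile s corresponds to Yobel r between vowels (before a front vowel).
nika ~ niko — Vudile a corresponds to Yobel o word-finally.
Applying these to Vudile 'hasika':
  hasika → hosika   (a→o after a consonant, before a consonant other than r, m, n, p, b, f, v)
  hosika → horika   (s→r between vowels (before a front vowel))
  horika → horiko   (a→o word-finally)
So the Yobel cognate is 'horiko'.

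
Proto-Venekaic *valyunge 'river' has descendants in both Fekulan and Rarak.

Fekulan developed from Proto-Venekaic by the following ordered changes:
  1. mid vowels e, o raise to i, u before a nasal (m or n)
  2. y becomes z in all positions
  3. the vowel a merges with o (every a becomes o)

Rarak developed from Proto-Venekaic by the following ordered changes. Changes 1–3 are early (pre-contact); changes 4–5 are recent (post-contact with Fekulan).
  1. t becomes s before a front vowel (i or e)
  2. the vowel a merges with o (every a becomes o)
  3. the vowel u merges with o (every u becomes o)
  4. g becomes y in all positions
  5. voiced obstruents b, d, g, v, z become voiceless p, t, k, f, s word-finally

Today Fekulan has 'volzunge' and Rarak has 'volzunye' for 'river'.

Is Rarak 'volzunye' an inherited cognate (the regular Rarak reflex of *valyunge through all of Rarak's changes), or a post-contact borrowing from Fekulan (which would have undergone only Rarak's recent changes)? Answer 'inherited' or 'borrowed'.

If inherited, *valyunge would pass through all of Rarak's changes:
Rarak: *valyunge > volyunge > volyonge > volyonye  (by vowel merger, vowel merger, unconditioned shift)
If borrowed from Fekulan 'volzunge' after the early changes, it would undergo only the recent ones:
  rule 4 (unconditioned shift): volzunge → volzunye
  rule 5 (final devoicing): no change (volzunye)
  ⇒ as a loan: volzunye
Rarak 'volzunye' matches the loan outcome 'volzunye', not the inherited 'volyonye' — it skipped the early Rarak changes, so it was borrowed from Fekulan.

borrowed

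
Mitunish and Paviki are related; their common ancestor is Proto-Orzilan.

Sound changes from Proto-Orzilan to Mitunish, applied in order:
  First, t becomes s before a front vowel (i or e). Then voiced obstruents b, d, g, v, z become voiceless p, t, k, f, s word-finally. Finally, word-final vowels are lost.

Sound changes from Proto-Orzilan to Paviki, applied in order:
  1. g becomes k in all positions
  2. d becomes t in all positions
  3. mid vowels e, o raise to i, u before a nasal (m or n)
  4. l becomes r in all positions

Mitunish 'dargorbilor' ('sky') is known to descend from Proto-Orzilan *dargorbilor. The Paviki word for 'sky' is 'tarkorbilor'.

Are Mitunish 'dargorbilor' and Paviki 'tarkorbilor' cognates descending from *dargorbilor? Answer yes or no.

Derive the expected Paviki reflex of *dargorbilor:
Paviki: *dargorbilor > darkorbilor > tarkorbilor > tarkorbiror  (by unconditioned shift, unconditioned shift, unconditioned shift)
The regular Paviki reflex would be 'tarkorbiror', but the attested form is 'tarkorbilor'. The correspondence is irregular, so they are not cognates (the Paviki form has a different source).

no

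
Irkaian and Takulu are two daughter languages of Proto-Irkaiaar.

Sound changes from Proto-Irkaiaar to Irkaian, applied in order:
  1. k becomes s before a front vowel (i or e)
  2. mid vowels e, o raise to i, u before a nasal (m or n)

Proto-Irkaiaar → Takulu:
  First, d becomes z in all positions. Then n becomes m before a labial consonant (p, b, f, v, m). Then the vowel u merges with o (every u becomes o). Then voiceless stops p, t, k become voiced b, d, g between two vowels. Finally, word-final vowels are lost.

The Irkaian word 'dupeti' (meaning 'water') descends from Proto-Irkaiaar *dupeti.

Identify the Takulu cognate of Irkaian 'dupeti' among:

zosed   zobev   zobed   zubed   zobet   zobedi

Takulu: start from *dupeti.
  rule 1 (unconditioned shift): dupeti → zupeti
  rule 2: no change — zupeti
  rule 3 (vowel merger): zupeti → zopeti
  rule 4 (intervocalic voicing): zopeti → zobedi
  rule 5 (apocope): zobedi → zobed
  ⇒ Takulu zobed
The other candidates each miss or misapply at least one Takulu change.

zobed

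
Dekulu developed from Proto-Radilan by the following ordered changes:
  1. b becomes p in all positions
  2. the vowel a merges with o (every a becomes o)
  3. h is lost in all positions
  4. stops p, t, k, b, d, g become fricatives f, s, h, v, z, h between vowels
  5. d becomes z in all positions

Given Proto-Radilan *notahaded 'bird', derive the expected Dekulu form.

nosoozez

Dekulu: start from *notahaded.
  rule 1: no change — notahaded
  rule 2 (vowel merger): notahaded → notohoded
  rule 3 (h-loss): notohoded → notooded
  rule 4 (intervocalic lenition): notooded → nosoozed
  rule 5 (unconditioned shift): nosoozed → nosoozez
  ⇒ Dekulu nosoozez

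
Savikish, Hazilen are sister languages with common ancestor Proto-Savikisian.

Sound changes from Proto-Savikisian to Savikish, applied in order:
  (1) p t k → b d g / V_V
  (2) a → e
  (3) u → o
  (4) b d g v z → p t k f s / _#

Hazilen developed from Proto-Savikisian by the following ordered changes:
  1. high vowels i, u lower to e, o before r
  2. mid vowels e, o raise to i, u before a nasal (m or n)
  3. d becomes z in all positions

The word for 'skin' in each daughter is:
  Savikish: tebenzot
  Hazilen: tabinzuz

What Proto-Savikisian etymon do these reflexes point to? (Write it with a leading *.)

*tabenzud

Position 4: Savikish has e, Hazilen has i. Taking the neighbouring segments as reconstructed: Savikish e could go back to *a or *e; Hazilen i could go back to *e or *i — the one source consistent with every daughter is *e.
Position 2: Savikish has e, Hazilen has a. Hazilen preserves a here (none of its changes turn any other segment into a), so the proto-segment is *a.
This points to *tabenzud. Verify forward in each daughter:
Savikish: *tabenzud > tebenzud > tebenzod > tebenzot  (by vowel merger, vowel merger, final devoicing)
Hazilen: start from *tabenzud.
  rule 1: no change — tabenzud
  rule 2 (pre-nasal raising): tabenzud → tabinzud
  rule 3 (unconditioned shift): tabinzud → tabinzuz
  ⇒ Hazilen tabinzuz
No other proto-form is consistent with every reflex, so the reconstruction is *tabenzud.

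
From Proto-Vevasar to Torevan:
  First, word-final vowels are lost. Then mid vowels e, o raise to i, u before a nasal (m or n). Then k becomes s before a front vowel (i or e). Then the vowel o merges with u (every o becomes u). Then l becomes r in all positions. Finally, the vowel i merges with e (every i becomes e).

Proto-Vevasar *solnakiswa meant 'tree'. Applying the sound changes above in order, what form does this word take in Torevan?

Torevan: *solnakiswa > solnakisw > solnasisw > sulnasisw > surnasisw > surnasesw  (by apocope, palatalisation, vowel merger, unconditioned shift, vowel merger)

surnasesw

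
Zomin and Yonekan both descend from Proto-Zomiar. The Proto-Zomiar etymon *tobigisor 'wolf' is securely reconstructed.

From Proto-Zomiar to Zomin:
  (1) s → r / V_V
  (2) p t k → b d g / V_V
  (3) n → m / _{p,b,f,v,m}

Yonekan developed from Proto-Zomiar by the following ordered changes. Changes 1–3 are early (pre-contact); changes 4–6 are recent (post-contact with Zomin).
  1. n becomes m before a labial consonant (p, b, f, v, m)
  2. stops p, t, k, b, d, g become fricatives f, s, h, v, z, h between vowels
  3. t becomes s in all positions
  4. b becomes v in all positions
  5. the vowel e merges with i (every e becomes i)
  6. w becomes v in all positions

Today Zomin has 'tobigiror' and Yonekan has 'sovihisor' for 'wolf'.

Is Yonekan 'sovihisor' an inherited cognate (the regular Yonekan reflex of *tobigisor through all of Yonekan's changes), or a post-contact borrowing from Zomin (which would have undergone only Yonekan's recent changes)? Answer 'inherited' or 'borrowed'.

If inherited, *tobigisor would pass through all of Yonekan's changes:
Yonekan: *tobigisor
  tobigisor (rule 1 does not apply)
  tobigisor → tovihisor   [intervocalic lenition]
  tovihisor → sovihisor   [unconditioned shift]
  sovihisor (rule 4 does not apply)
  sovihisor (rule 5 does not apply)
  sovihisor (rule 6 does not apply)
  giving Yonekan sovihisor.
If borrowed from Zomin 'tobigiror' after the early changes, it would undergo only the recent ones:
  rule 4 (unconditioned shift): tobigiror → tovigiror
  rule 5 (vowel merger): no change (tovigiror)
  rule 6 (unconditioned shift): no change (tovigiror)
  ⇒ as a loan: tovigiror
Yonekan 'sovihisor' matches the inherited outcome exactly, so it is an inherited cognate, not a loan.

inherited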